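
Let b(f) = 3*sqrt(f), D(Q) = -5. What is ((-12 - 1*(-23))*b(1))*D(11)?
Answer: -165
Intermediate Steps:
((-12 - 1*(-23))*b(1))*D(11) = ((-12 - 1*(-23))*(3*sqrt(1)))*(-5) = ((-12 + 23)*(3*1))*(-5) = (11*3)*(-5) = 33*(-5) = -165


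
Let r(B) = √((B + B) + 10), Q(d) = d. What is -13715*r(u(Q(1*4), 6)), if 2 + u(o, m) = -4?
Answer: -13715*I*√2 ≈ -19396.0*I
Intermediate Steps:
u(o, m) = -6 (u(o, m) = -2 - 4 = -6)
r(B) = √(10 + 2*B) (r(B) = √(2*B + 10) = √(10 + 2*B))
-13715*r(u(Q(1*4), 6)) = -13715*√(10 + 2*(-6)) = -13715*√(10 - 12) = -13715*I*√2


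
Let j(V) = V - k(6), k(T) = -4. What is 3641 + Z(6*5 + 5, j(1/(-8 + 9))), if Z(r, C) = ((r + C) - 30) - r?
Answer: 3616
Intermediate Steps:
j(V) = 4 + V (j(V) = V - 1*(-4) = V + 4 = 4 + V)
Z(r, C) = -30 + C (Z(r, C) = ((C + r) - 30) - r = (-30 + C + r) - r = -30 + C)
3641 + Z(6*5 + 5, j(1/(-8 + 9))) = 3641 + (-30 + (4 + 1/(-8 + 9))) = 3641 + (-30 + (4 + 1/1)) = 3641 + (-30 + (4 + 1)) = 3641 + (-30 + 5) = 3641 - 25 = 3616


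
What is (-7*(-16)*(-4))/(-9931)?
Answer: 448/9931 ≈ 0.045111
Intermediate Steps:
(-7*(-16)*(-4))/(-9931) = (112*(-4))*(-1/9931) = -448*(-1/9931) = 448/9931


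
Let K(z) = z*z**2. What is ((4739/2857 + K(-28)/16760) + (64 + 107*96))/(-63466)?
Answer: -61867338037/379870348390 ≈ -0.16286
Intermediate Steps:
K(z) = z**3
((4739/2857 + K(-28)/16760) + (64 + 107*96))/(-63466) = ((4739/2857 + (-28)**3/16760) + (64 + 107*96))/(-63466) = ((4739*(1/2857) - 21952*1/16760) + (64 + 10272))*(-1/63466) = ((4739/2857 - 2744/2095) + 10336)*(-1/63466) = (2088597/5985415 + 10336)*(-1/63466) = (61867338037/5985415)*(-1/63466) = -61867338037/379870348390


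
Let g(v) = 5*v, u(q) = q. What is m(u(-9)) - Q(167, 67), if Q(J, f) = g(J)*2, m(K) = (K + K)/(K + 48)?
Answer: -21716/13 ≈ -1670.5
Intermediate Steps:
m(K) = 2*K/(48 + K) (m(K) = (2*K)/(48 + K) = 2*K/(48 + K))
Q(J, f) = 10*J (Q(J, f) = (5*J)*2 = 10*J)
m(u(-9)) - Q(167, 67) = 2*(-9)/(48 - 9) - 10*167 = 2*(-9)/39 - 1*1670 = 2*(-9)*(1/39) - 1670 = -6/13 - 1670 = -21716/13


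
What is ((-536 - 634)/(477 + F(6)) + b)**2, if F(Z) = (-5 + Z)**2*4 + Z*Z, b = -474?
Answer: 60628227984/267289 ≈ 2.2683e+5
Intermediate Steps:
F(Z) = Z**2 + 4*(-5 + Z)**2 (F(Z) = 4*(-5 + Z)**2 + Z**2 = Z**2 + 4*(-5 + Z)**2)
((-536 - 634)/(477 + F(6)) + b)**2 = ((-536 - 634)/(477 + (6**2 + 4*(-5 + 6)**2)) - 474)**2 = (-1170/(477 + (36 + 4*1**2)) - 474)**2 = (-1170/(477 + (36 + 4*1)) - 474)**2 = (-1170/(477 + (36 + 4)) - 474)**2 = (-1170/(477 + 40) - 474)**2 = (-1170/517 - 474)**2 = (-246228/517)**2 = 60628227984/267289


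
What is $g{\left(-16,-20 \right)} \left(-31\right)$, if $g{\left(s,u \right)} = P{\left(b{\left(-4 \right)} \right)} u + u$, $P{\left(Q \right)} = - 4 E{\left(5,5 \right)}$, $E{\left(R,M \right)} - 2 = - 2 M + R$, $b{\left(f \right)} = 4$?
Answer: $8060$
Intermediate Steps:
$E{\left(R,M \right)} = 2 + R - 2 M$ ($E{\left(R,M \right)} = 2 - \left(- R + 2 M\right) = 2 + R - 2 M$)
$P{\left(Q \right)} = 12$ ($P{\left(Q \right)} = - 4 \left(2 + 5 - 10\right) = \left(-4\right) \left(-3\right) = 12$)
$g{\left(s,u \right)} = 13 u$ ($g{\left(s,u \right)} = 12 u + u = 13 u$)
$g{\left(-16,-20 \right)} \left(-31\right) = 13 \left(-20\right) \left(-31\right) = \left(-260\right) \left(-31\right) = 8060$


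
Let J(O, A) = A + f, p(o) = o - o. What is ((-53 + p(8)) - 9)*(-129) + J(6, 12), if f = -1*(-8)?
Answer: 8018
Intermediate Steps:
p(o) = 0
f = 8
J(O, A) = 8 + A (J(O, A) = A + 8 = 8 + A)
((-53 + p(8)) - 9)*(-129) + J(6, 12) = ((-53 + 0) - 9)*(-129) + (8 + 12) = (-53 - 9)*(-129) + 20 = -62*(-129) + 20 = 7998 + 20 = 8018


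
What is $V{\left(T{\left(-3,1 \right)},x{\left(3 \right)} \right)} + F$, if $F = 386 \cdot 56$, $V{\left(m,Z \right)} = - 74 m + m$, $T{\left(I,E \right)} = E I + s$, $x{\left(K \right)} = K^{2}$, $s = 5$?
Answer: $21470$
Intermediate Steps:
$T{\left(I,E \right)} = 5 + E I$ ($T{\left(I,E \right)} = E I + 5 = 5 + E I$)
$V{\left(m,Z \right)} = - 73 m$
$F = 21616$
$V{\left(T{\left(-3,1 \right)},x{\left(3 \right)} \right)} + F = - 73 \left(5 + 1 \left(-3\right)\right) + 21616 = - 73 \left(5 - 3\right) + 21616 = \left(-73\right) 2 + 21616 = -146 + 21616 = 21470$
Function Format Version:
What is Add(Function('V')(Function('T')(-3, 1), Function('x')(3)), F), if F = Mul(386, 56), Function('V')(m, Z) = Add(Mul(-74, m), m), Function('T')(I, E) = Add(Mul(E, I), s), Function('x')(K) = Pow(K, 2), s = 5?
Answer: 21470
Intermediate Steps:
Function('T')(I, E) = Add(5, Mul(E, I)) (Function('T')(I, E) = Add(Mul(E, I), 5) = Add(5, Mul(E, I)))
Function('V')(m, Z) = Mul(-73, m)
F = 21616
Add(Function('V')(Function('T')(-3, 1), Function('x')(3)), F) = Add(Mul(-73, Add(5, Mul(1, -3))), 21616) = Add(Mul(-73, Add(5, -3)), 21616) = Add(Mul(-73, 2), 21616) = Add(-146, 21616) = 21470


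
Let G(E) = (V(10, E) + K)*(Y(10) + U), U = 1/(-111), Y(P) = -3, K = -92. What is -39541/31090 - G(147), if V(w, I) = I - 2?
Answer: 545966129/3450990 ≈ 158.21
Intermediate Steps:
V(w, I) = -2 + I
U = -1/111 ≈ -0.0090090
G(E) = 31396/111 - 334*E/111 (G(E) = ((-2 + E) - 92)*(-3 - 1/111) = (-94 + E)*(-334/111) = 31396/111 - 334*E/111)
-39541/31090 - G(147) = -39541/31090 - (31396/111 - 334/111*147) = -39541*1/31090 - (31396/111 - 16366/37) = -39541/31090 - 1*(-17702/111) = -39541/31090 + 17702/111 = 545966129/3450990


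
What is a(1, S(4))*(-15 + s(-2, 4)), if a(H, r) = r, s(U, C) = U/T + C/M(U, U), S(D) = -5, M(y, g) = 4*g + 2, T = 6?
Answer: 80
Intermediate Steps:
M(y, g) = 2 + 4*g
s(U, C) = U/6 + C/(2 + 4*U)
a(1, S(4))*(-15 + s(-2, 4)) = -5*(-15 + (3*4 - 2*(1 + 2*(-2)))/(6*(1 + 2*(-2)))) = -5*(-15 + (12 - 2*(1 - 4))/(6*(1 - 4))) = -5*(-15 + (1/6)*(12 - 2*(-3))/(-3)) = -5*(-15 + (1/6)*(-1/3)*(12 + 6)) = -5*(-15 + (1/6)*(-1/3)*18) = -5*(-15 - 1) = -5*(-16) = 80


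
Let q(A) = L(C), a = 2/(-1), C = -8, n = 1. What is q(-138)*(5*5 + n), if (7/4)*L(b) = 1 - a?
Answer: 312/7 ≈ 44.571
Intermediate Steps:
a = -2 (a = 2*(-1) = -2)
L(b) = 12/7 (L(b) = 4*(1 - 1*(-2))/7 = 4*(1 + 2)/7 = (4/7)*3 = 12/7)
q(A) = 12/7
q(-138)*(5*5 + n) = 12*(5*5 + 1)/7 = 12*(25 + 1)/7 = (12/7)*26 = 312/7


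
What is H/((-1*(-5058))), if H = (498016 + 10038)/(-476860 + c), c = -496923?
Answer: -254027/2462697207 ≈ -0.00010315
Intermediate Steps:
H = -508054/973783 (H = (498016 + 10038)/(-476860 - 496923) = 508054/(-973783) = 508054*(-1/973783) = -508054/973783 ≈ -0.52173)
H/((-1*(-5058))) = -508054/(973783*((-1*(-5058)))) = -508054/973783/5058 = -508054/973783*1/5058 = -254027/2462697207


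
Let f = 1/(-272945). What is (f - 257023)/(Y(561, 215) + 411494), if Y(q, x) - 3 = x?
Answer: -4384571421/7023420740 ≈ -0.62428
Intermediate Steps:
f = -1/272945 ≈ -3.6637e-6
Y(q, x) = 3 + x
(f - 257023)/(Y(561, 215) + 411494) = (-1/272945 - 257023)/((3 + 215) + 411494) = -70153142736/(272945*(218 + 411494)) = -70153142736/272945/411712 = -70153142736/272945*1/411712 = -4384571421/7023420740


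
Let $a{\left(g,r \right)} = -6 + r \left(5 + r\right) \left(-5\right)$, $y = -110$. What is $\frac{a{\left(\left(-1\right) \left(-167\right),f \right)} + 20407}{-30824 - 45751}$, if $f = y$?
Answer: $\frac{37349}{76575} \approx 0.48774$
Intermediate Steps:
$f = -110$
$a{\left(g,r \right)} = -6 - 5 r \left(5 + r\right)$
$\frac{a{\left(\left(-1\right) \left(-167\right),f \right)} + 20407}{-30824 - 45751} = \frac{\left(-6 - -2750 - 5 \left(-110\right)^{2}\right) + 20407}{-30824 - 45751} = \frac{\left(-6 + 2750 - 60500\right) + 20407}{-76575} = \left(\left(-6 + 2750 - 60500\right) + 20407\right) \left(- \frac{1}{76575}\right) = \left(-57756 + 20407\right) \left(- \frac{1}{76575}\right) = \left(-37349\right) \left(- \frac{1}{76575}\right) = \frac{37349}{76575}$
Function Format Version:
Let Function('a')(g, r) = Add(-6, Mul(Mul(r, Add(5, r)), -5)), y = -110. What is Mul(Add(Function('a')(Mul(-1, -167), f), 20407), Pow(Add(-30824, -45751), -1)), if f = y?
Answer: Rational(37349, 76575) ≈ 0.48774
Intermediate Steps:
f = -110
Function('a')(g, r) = Add(-6, Mul(-5, r, Add(5, r)))
Mul(Add(Function('a')(Mul(-1, -167), f), 20407), Pow(Add(-30824, -45751), -1)) = Mul(Add(Add(-6, Mul(-25, -110), Mul(-5, Pow(-110, 2))), 20407), Pow(Add(-30824, -45751), -1)) = Mul(Add(Add(-6, 2750, Mul(-5, 12100)), 20407), Pow(-76575, -1)) = Mul(Add(Add(-6, 2750, -60500), 20407), Rational(-1, 76575)) = Mul(Add(-57756, 20407), Rational(-1, 76575)) = Mul(-37349, Rational(-1, 76575)) = Rational(37349, 76575)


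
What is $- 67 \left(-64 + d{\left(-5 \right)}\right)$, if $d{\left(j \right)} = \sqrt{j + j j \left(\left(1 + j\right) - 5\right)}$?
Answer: $4288 - 67 i \sqrt{230} \approx 4288.0 - 1016.1 i$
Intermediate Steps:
$d{\left(j \right)} = \sqrt{j + j^{2} \left(-4 + j\right)}$
$- 67 \left(-64 + d{\left(-5 \right)}\right) = - 67 \left(-64 + \sqrt{- 5 \left(1 + \left(-5\right)^{2} - -20\right)}\right) = - 67 \left(-64 + \sqrt{- 5 \left(1 + 25 + 20\right)}\right) = - 67 \left(-64 + \sqrt{\left(-5\right) 46}\right) = - 67 \left(-64 + \sqrt{-230}\right) = - 67 \left(-64 + i \sqrt{230}\right) = 4288 - 67 i \sqrt{230}$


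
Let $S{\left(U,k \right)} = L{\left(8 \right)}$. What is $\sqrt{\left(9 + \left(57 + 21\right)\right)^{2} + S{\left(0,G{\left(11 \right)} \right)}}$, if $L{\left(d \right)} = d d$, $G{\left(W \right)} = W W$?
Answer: $\sqrt{7633} \approx 87.367$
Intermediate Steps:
$G{\left(W \right)} = W^{2}$
$L{\left(d \right)} = d^{2}$
$S{\left(U,k \right)} = 64$ ($S{\left(U,k \right)} = 8^{2} = 64$)
$\sqrt{\left(9 + \left(57 + 21\right)\right)^{2} + S{\left(0,G{\left(11 \right)} \right)}} = \sqrt{\left(9 + \left(57 + 21\right)\right)^{2} + 64} = \sqrt{\left(9 + 78\right)^{2} + 64} = \sqrt{87^{2} + 64} = \sqrt{7569 + 64} = \sqrt{7633}$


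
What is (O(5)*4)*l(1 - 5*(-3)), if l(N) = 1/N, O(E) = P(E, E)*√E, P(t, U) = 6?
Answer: 3*√5/2 ≈ 3.3541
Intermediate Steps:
O(E) = 6*√E
(O(5)*4)*l(1 - 5*(-3)) = ((6*√5)*4)/(1 - 5*(-3)) = (24*√5)/(1 + 15) = (24*√5)/16 = (24*√5)*(1/16) = 3*√5/2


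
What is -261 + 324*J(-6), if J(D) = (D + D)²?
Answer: 46395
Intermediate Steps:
J(D) = 4*D² (J(D) = (2*D)² = 4*D²)
-261 + 324*J(-6) = -261 + 324*(4*(-6)²) = -261 + 324*(4*36) = -261 + 324*144 = -261 + 46656 = 46395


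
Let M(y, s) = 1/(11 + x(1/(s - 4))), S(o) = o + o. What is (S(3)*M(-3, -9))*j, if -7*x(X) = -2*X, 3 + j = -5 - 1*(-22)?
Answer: 2548/333 ≈ 7.6516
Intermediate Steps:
j = 14 (j = -3 + (-5 - 1*(-22)) = -3 + (-5 + 22) = -3 + 17 = 14)
x(X) = 2*X/7 (x(X) = -(-2)*X/7 = 2*X/7)
S(o) = 2*o
M(y, s) = 1/(11 + 2/(7*(-4 + s))) (M(y, s) = 1/(11 + 2/(7*(s - 4))) = 1/(11 + 2/(7*(-4 + s))))
(S(3)*M(-3, -9))*j = ((2*3)*(7*(-4 - 9)/(-306 + 77*(-9))))*14 = (6*(7*(-13)/(-306 - 693)))*14 = (6*(7*(-13)/(-999)))*14 = (6*(7*(-1/999)*(-13)))*14 = (6*(91/999))*14 = (182/333)*14 = 2548/333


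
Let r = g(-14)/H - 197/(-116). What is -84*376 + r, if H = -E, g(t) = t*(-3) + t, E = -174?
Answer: -10990585/348 ≈ -31582.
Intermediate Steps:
g(t) = -2*t (g(t) = -3*t + t = -2*t)
H = 174 (H = -1*(-174) = 174)
r = 647/348 (r = -2*(-14)/174 - 197/(-116) = 28*(1/174) - 197*(-1/116) = 14/87 + 197/116 = 647/348 ≈ 1.8592)
-84*376 + r = -84*376 + 647/348 = -31584 + 647/348 = -10990585/348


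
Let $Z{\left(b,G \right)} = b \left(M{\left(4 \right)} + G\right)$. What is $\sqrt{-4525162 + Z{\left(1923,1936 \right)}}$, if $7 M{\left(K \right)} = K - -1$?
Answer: $\frac{i \sqrt{39242161}}{7} \approx 894.91 i$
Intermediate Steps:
$M{\left(K \right)} = \frac{1}{7} + \frac{K}{7}$ ($M{\left(K \right)} = \frac{K - -1}{7} = \frac{K + 1}{7} = \frac{1 + K}{7} = \frac{1}{7} + \frac{K}{7}$)
$Z{\left(b,G \right)} = b \left(\frac{5}{7} + G\right)$ ($Z{\left(b,G \right)} = b \left(\left(\frac{1}{7} + \frac{1}{7} \cdot 4\right) + G\right) = b \left(\left(\frac{1}{7} + \frac{4}{7}\right) + G\right) = b \left(\frac{5}{7} + G\right)$)
$\sqrt{-4525162 + Z{\left(1923,1936 \right)}} = \sqrt{-4525162 + \frac{1}{7} \cdot 1923 \left(5 + 7 \cdot 1936\right)} = \sqrt{-4525162 + \frac{1}{7} \cdot 1923 \left(5 + 13552\right)} = \sqrt{-4525162 + \frac{1}{7} \cdot 1923 \cdot 13557} = \sqrt{-4525162 + \frac{26070111}{7}} = \sqrt{- \frac{5606023}{7}} = \frac{i \sqrt{39242161}}{7}$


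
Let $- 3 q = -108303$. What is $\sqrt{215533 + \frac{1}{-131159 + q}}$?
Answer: $\frac{\sqrt{216395691513106}}{31686} \approx 464.26$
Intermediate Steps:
$q = 36101$ ($q = \left(- \frac{1}{3}\right) \left(-108303\right) = 36101$)
$\sqrt{215533 + \frac{1}{-131159 + q}} = \sqrt{215533 + \frac{1}{-131159 + 36101}} = \sqrt{215533 + \frac{1}{-95058}} = \sqrt{215533 - \frac{1}{95058}} = \sqrt{\frac{20488135913}{95058}} = \frac{\sqrt{216395691513106}}{31686}$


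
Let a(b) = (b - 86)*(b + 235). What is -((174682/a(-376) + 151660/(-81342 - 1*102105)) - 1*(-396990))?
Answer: -23960071417103/60354063 ≈ -3.9699e+5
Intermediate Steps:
a(b) = (-86 + b)*(235 + b)
-((174682/a(-376) + 151660/(-81342 - 1*102105)) - 1*(-396990)) = -((174682/(-20210 + (-376)² + 149*(-376)) + 151660/(-81342 - 1*102105)) - 1*(-396990)) = -((174682/(-20210 + 141376 - 56024) + 151660/(-81342 - 102105)) + 396990) = -((174682/65142 + 151660/(-183447)) + 396990) = -((174682*(1/65142) + 151660*(-1/183447)) + 396990) = -((87341/32571 - 151660/183447) + 396990) = -(111946733/60354063 + 396990) = -1*23960071417103/60354063 = -23960071417103/60354063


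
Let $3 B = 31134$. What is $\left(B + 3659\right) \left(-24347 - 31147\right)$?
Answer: $-778969278$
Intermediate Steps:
$B = 10378$ ($B = \frac{1}{3} \cdot 31134 = 10378$)
$\left(B + 3659\right) \left(-24347 - 31147\right) = \left(10378 + 3659\right) \left(-24347 - 31147\right) = 14037 \left(-55494\right) = -778969278$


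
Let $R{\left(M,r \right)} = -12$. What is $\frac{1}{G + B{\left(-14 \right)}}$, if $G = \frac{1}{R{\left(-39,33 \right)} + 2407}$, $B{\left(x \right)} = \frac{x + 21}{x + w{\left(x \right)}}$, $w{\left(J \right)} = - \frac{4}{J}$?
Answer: $- \frac{229920}{117259} \approx -1.9608$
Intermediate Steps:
$B{\left(x \right)} = \frac{21 + x}{x - \frac{4}{x}}$ ($B{\left(x \right)} = \frac{x + 21}{x - \frac{4}{x}} = \frac{21 + x}{x - \frac{4}{x}}$)
$G = \frac{1}{2395}$ ($G = \frac{1}{-12 + 2407} = \frac{1}{2395} \approx 0.00041754$)
$\frac{1}{G + B{\left(-14 \right)}} = \frac{1}{\frac{1}{2395} - \frac{14 \left(21 - 14\right)}{-4 + \left(-14\right)^{2}}} = \frac{1}{\frac{1}{2395} - 14 \frac{1}{-4 + 196} \cdot 7} = \frac{1}{\frac{1}{2395} - 14 \cdot \frac{1}{192} \cdot 7} = \frac{1}{\frac{1}{2395} - \frac{7}{96} \cdot 7} = \frac{1}{\frac{1}{2395} - \frac{49}{96}} = \frac{1}{- \frac{117259}{229920}} = - \frac{229920}{117259}$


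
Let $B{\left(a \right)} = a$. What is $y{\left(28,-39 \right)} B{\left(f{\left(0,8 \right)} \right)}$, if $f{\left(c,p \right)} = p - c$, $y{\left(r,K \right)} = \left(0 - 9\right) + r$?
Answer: $152$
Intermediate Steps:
$y{\left(r,K \right)} = -9 + r$
$y{\left(28,-39 \right)} B{\left(f{\left(0,8 \right)} \right)} = \left(-9 + 28\right) \left(8 - 0\right) = 19 \left(8 + 0\right) = 19 \cdot 8 = 152$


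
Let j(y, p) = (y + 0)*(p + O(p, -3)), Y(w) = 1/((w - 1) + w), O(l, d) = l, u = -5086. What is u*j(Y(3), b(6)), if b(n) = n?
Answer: -61032/5 ≈ -12206.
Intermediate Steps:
Y(w) = 1/(-1 + 2*w) (Y(w) = 1/((-1 + w) + w) = 1/(-1 + 2*w))
j(y, p) = 2*p*y (j(y, p) = (y + 0)*(p + p) = y*(2*p) = 2*p*y)
u*j(Y(3), b(6)) = -10172*6/(-1 + 2*3) = -10172*6/(-1 + 6) = -10172*6/5 = -5086*12/5 = -61032/5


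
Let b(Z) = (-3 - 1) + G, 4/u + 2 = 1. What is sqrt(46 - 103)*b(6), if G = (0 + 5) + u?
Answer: -3*I*sqrt(57) ≈ -22.65*I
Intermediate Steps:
u = -4 (u = 4/(-2 + 1) = 4/(-1) = 4*(-1) = -4)
G = 1 (G = (0 + 5) - 4 = 5 - 4 = 1)
b(Z) = -3 (b(Z) = (-3 - 1) + 1 = -4 + 1 = -3)
sqrt(46 - 103)*b(6) = sqrt(46 - 103)*(-3) = sqrt(-57)*(-3) = (I*sqrt(57))*(-3) = -3*I*sqrt(57)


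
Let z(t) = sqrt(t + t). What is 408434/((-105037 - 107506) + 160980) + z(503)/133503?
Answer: -408434/51563 + sqrt(1006)/133503 ≈ -7.9208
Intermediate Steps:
z(t) = sqrt(2)*sqrt(t) (z(t) = sqrt(2*t) = sqrt(2)*sqrt(t))
408434/((-105037 - 107506) + 160980) + z(503)/133503 = 408434/((-105037 - 107506) + 160980) + (sqrt(2)*sqrt(503))/133503 = 408434/(-212543 + 160980) + sqrt(1006)*(1/133503) = 408434/(-51563) + sqrt(1006)/133503 = 408434*(-1/51563) + sqrt(1006)/133503 = -408434/51563 + sqrt(1006)/133503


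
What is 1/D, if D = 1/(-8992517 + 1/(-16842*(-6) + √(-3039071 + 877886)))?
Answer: (-8992517*√2161185 + 908711827883*I)/(√2161185 - 101052*I) ≈ -8.9925e+6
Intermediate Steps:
D = 1/(-8992517 + 1/(101052 + I*√2161185)) (D = 1/(-8992517 + 1/(101052 + √(-2161185))) = 1/(-8992517 + 1/(101052 + I*√2161185)) ≈ -1.112e-7 + 0.e-21*I)
1/D = 1/((-√2161185 + 101052*I)/(-908711827883*I + 8992517*√2161185)) = (-908711827883*I + 8992517*√2161185)/(-√2161185 + 101052*I)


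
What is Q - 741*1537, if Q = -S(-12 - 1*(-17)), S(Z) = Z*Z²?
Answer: -1139042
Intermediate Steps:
S(Z) = Z³
Q = -125 (Q = -(-12 - 1*(-17))³ = -(-12 + 17)³ = -1*5³ = -1*125 = -125)
Q - 741*1537 = -125 - 741*1537 = -125 - 1138917 = -1139042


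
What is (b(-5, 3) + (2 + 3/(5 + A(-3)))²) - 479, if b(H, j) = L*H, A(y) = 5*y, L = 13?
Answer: -54111/100 ≈ -541.11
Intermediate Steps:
b(H, j) = 13*H
(b(-5, 3) + (2 + 3/(5 + A(-3)))²) - 479 = (13*(-5) + (2 + 3/(5 + 5*(-3)))²) - 479 = (-65 + (2 + 3/(5 - 15))²) - 479 = (-65 + (2 + 3/(-10))²) - 479 = (-65 + (2 + 3*(-⅒))²) - 479 = (-65 + (2 - 3/10)²) - 479 = (-65 + (17/10)²) - 479 = (-65 + 289/100) - 479 = -6211/100 - 479 = -54111/100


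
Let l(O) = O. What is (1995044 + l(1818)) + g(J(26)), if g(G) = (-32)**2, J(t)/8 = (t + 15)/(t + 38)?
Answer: 1997886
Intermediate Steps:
J(t) = 8*(15 + t)/(38 + t) (J(t) = 8*((t + 15)/(t + 38)) = 8*((15 + t)/(38 + t)) = 8*(15 + t)/(38 + t))
g(G) = 1024
(1995044 + l(1818)) + g(J(26)) = (1995044 + 1818) + 1024 = 1996862 + 1024 = 1997886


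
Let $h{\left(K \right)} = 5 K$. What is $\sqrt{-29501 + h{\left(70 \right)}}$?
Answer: $3 i \sqrt{3239} \approx 170.74 i$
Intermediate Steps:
$\sqrt{-29501 + h{\left(70 \right)}} = \sqrt{-29501 + 5 \cdot 70} = \sqrt{-29501 + 350} = \sqrt{-29151} = 3 i \sqrt{3239}$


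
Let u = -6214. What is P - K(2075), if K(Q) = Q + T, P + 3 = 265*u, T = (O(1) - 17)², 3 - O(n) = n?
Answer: -1649013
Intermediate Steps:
O(n) = 3 - n
T = 225 (T = ((3 - 1*1) - 17)² = ((3 - 1) - 17)² = (2 - 17)² = (-15)² = 225)
P = -1646713 (P = -3 + 265*(-6214) = -3 - 1646710 = -1646713)
K(Q) = 225 + Q (K(Q) = Q + 225 = 225 + Q)
P - K(2075) = -1646713 - (225 + 2075) = -1646713 - 1*2300 = -1646713 - 2300 = -1649013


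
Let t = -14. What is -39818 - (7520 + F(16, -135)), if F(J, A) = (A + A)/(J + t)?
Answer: -47203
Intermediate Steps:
F(J, A) = 2*A/(-14 + J) (F(J, A) = (A + A)/(J - 14) = (2*A)/(-14 + J) = 2*A/(-14 + J))
-39818 - (7520 + F(16, -135)) = -39818 - (7520 + 2*(-135)/(-14 + 16)) = -39818 - (7520 + 2*(-135)/2) = -39818 - (7520 + 2*(-135)*(½)) = -39818 - (7520 - 135) = -39818 - 1*7385 = -39818 - 7385 = -47203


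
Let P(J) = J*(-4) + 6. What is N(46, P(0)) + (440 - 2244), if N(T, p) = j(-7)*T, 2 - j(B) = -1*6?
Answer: -1436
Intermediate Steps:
j(B) = 8 (j(B) = 2 - (-1)*6 = 2 - 1*(-6) = 2 + 6 = 8)
P(J) = 6 - 4*J (P(J) = -4*J + 6 = 6 - 4*J)
N(T, p) = 8*T
N(46, P(0)) + (440 - 2244) = 8*46 + (440 - 2244) = 368 - 1804 = -1436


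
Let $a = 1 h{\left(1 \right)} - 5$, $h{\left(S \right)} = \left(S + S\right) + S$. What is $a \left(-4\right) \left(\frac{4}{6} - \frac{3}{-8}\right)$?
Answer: $\frac{25}{3} \approx 8.3333$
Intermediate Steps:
$h{\left(S \right)} = 3 S$ ($h{\left(S \right)} = 2 S + S = 3 S$)
$a = -2$ ($a = 1 \cdot 3 \cdot 1 - 5 = 1 \cdot 3 - 5 = 3 - 5 = -2$)
$a \left(-4\right) \left(\frac{4}{6} - \frac{3}{-8}\right) = \left(-2\right) \left(-4\right) \left(\frac{4}{6} - \frac{3}{-8}\right) = 8 \left(4 \cdot \frac{1}{6} - - \frac{3}{8}\right) = 8 \left(\frac{2}{3} + \frac{3}{8}\right) = 8 \cdot \frac{25}{24} = \frac{25}{3}$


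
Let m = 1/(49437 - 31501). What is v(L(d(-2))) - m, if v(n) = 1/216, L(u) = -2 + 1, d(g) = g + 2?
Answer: 2215/484272 ≈ 0.0045739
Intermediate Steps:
d(g) = 2 + g
L(u) = -1
m = 1/17936 ≈ 5.5754e-5
v(n) = 1/216
v(L(d(-2))) - m = 1/216 - 1*1/17936 = 1/216 - 1/17936 = 2215/484272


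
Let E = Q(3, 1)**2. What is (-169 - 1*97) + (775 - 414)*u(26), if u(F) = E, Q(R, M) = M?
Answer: 95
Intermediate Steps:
E = 1 (E = 1**2 = 1)
u(F) = 1
(-169 - 1*97) + (775 - 414)*u(26) = (-169 - 1*97) + (775 - 414)*1 = (-169 - 97) + 361*1 = -266 + 361 = 95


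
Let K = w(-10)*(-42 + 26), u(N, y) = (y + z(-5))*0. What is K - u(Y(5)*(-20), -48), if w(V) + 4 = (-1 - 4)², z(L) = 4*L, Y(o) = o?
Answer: -336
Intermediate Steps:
w(V) = 21 (w(V) = -4 + (-1 - 4)² = -4 + (-5)² = -4 + 25 = 21)
u(N, y) = 0 (u(N, y) = (y + 4*(-5))*0 = (y - 20)*0 = (-20 + y)*0 = 0)
K = -336 (K = 21*(-42 + 26) = 21*(-16) = -336)
K - u(Y(5)*(-20), -48) = -336 - 1*0 = -336 + 0 = -336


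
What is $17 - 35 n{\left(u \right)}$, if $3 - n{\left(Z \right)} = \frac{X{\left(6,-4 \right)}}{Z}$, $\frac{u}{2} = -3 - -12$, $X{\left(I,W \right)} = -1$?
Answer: $- \frac{1619}{18} \approx -89.944$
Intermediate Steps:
$u = 18$ ($u = 2 \left(-3 - -12\right) = 2 \left(-3 + 12\right) = 2 \cdot 9 = 18$)
$n{\left(Z \right)} = 3 + \frac{1}{Z}$ ($n{\left(Z \right)} = 3 - - \frac{1}{Z} = 3 + \frac{1}{Z}$)
$17 - 35 n{\left(u \right)} = 17 - 35 \left(3 + \frac{1}{18}\right) = 17 - \frac{1925}{18} = - \frac{1619}{18}$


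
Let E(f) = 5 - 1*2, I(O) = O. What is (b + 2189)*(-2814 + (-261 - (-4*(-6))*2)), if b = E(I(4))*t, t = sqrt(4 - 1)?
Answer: -6836247 - 9369*sqrt(3) ≈ -6.8525e+6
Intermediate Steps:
t = sqrt(3) ≈ 1.7320
E(f) = 3 (E(f) = 5 - 2 = 3)
b = 3*sqrt(3) ≈ 5.1962
(b + 2189)*(-2814 + (-261 - (-4*(-6))*2)) = (3*sqrt(3) + 2189)*(-2814 + (-261 - (-4*(-6))*2)) = (2189 + 3*sqrt(3))*(-2814 + (-261 - 24*2)) = (2189 + 3*sqrt(3))*(-2814 + (-261 - 1*48)) = (2189 + 3*sqrt(3))*(-2814 + (-261 - 48)) = (2189 + 3*sqrt(3))*(-2814 - 309) = (2189 + 3*sqrt(3))*(-3123) = -6836247 - 9369*sqrt(3)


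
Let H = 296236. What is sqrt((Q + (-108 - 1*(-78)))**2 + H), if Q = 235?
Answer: sqrt(338261) ≈ 581.60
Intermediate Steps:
sqrt((Q + (-108 - 1*(-78)))**2 + H) = sqrt((235 + (-108 - 1*(-78)))**2 + 296236) = sqrt((235 + (-108 + 78))**2 + 296236) = sqrt((235 - 30)**2 + 296236) = sqrt(205**2 + 296236) = sqrt(42025 + 296236) = sqrt(338261)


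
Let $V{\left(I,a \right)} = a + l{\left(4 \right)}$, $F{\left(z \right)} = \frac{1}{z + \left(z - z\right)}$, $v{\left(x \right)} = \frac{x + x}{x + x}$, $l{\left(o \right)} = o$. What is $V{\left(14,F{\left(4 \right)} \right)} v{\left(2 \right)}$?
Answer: $\frac{17}{4} \approx 4.25$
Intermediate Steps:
$v{\left(x \right)} = 1$ ($v{\left(x \right)} = \frac{2 x}{2 x} = 2 x \frac{1}{2 x} = 1$)
$F{\left(z \right)} = \frac{1}{z}$ ($F{\left(z \right)} = \frac{1}{z + 0} = \frac{1}{z}$)
$V{\left(I,a \right)} = 4 + a$ ($V{\left(I,a \right)} = a + 4 = 4 + a$)
$V{\left(14,F{\left(4 \right)} \right)} v{\left(2 \right)} = \left(4 + \frac{1}{4}\right) 1 = \frac{17}{4} \cdot 1 = \frac{17}{4}$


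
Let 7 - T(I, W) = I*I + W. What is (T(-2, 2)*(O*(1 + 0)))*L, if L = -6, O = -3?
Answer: 18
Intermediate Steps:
T(I, W) = 7 - W - I² (T(I, W) = 7 - (I*I + W) = 7 - (I² + W) = 7 - (W + I²) = 7 + (-W - I²) = 7 - W - I²)
(T(-2, 2)*(O*(1 + 0)))*L = ((7 - 1*2 - 1*(-2)²)*(-3*(1 + 0)))*(-6) = ((7 - 2 - 1*4)*(-3*1))*(-6) = ((7 - 2 - 4)*(-3))*(-6) = (1*(-3))*(-6) = -3*(-6) = 18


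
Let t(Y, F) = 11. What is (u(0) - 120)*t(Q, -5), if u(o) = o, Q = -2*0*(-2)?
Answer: -1320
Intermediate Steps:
Q = 0 (Q = 0*(-2) = 0)
(u(0) - 120)*t(Q, -5) = (0 - 120)*11 = -120*11 = -1320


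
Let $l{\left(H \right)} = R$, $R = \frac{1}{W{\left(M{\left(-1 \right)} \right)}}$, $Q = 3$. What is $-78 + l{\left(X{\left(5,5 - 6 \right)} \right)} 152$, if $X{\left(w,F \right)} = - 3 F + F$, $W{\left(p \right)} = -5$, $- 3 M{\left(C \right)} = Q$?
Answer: $- \frac{542}{5} \approx -108.4$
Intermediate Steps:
$M{\left(C \right)} = -1$ ($M{\left(C \right)} = \left(- \frac{1}{3}\right) 3 = -1$)
$X{\left(w,F \right)} = - 2 F$
$R = - \frac{1}{5}$ ($R = \frac{1}{-5} = - \frac{1}{5} \approx -0.2$)
$l{\left(H \right)} = - \frac{1}{5}$
$-78 + l{\left(X{\left(5,5 - 6 \right)} \right)} 152 = -78 - \frac{152}{5} = - \frac{542}{5}$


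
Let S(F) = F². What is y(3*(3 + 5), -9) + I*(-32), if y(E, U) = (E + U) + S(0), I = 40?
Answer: -1265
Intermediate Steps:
y(E, U) = E + U (y(E, U) = (E + U) + 0² = (E + U) + 0 = E + U)
y(3*(3 + 5), -9) + I*(-32) = (3*(3 + 5) - 9) + 40*(-32) = (3*8 - 9) - 1280 = (24 - 9) - 1280 = 15 - 1280 = -1265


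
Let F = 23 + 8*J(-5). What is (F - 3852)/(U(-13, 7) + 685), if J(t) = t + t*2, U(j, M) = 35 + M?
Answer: -3949/727 ≈ -5.4319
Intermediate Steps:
J(t) = 3*t (J(t) = t + 2*t = 3*t)
F = -97 (F = 23 + 8*(3*(-5)) = 23 + 8*(-15) = 23 - 120 = -97)
(F - 3852)/(U(-13, 7) + 685) = (-97 - 3852)/((35 + 7) + 685) = -3949/(42 + 685) = -3949/727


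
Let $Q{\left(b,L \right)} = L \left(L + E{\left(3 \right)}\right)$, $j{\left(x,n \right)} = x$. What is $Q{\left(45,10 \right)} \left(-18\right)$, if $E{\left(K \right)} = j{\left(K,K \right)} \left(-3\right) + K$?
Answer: $-720$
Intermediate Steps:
$E{\left(K \right)} = - 2 K$ ($E{\left(K \right)} = K \left(-3\right) + K = - 3 K + K = - 2 K$)
$Q{\left(b,L \right)} = L \left(-6 + L\right)$ ($Q{\left(b,L \right)} = L \left(L - 6\right) = L \left(-6 + L\right)$)
$Q{\left(45,10 \right)} \left(-18\right) = 10 \left(-6 + 10\right) \left(-18\right) = 10 \cdot 4 \left(-18\right) = 40 \left(-18\right) = -720$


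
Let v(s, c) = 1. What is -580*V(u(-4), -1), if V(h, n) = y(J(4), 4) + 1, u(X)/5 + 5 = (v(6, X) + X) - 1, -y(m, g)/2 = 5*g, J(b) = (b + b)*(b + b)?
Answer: 22620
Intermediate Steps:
J(b) = 4*b**2 (J(b) = (2*b)*(2*b) = 4*b**2)
y(m, g) = -10*g
u(X) = -25 + 5*X (u(X) = -25 + 5*((1 + X) - 1) = -25 + 5*X)
V(h, n) = -39 (V(h, n) = -10*4 + 1 = -40 + 1 = -39)
-580*V(u(-4), -1) = -580*(-39) = 22620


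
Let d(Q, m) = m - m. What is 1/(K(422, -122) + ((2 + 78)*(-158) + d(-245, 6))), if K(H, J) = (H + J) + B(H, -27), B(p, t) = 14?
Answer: -1/12326 ≈ -8.1129e-5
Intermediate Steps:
K(H, J) = 14 + H + J (K(H, J) = (H + J) + 14 = 14 + H + J)
d(Q, m) = 0
1/(K(422, -122) + ((2 + 78)*(-158) + d(-245, 6))) = 1/((14 + 422 - 122) + ((2 + 78)*(-158) + 0)) = 1/(314 + (80*(-158) + 0)) = 1/(314 + (-12640 + 0)) = 1/(314 - 12640) = 1/(-12326) = -1/12326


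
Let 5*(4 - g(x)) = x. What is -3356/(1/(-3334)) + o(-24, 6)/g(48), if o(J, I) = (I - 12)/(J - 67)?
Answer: 14254663681/1274 ≈ 1.1189e+7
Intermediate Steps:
o(J, I) = (-12 + I)/(-67 + J)
g(x) = 4 - x/5
-3356/(1/(-3334)) + o(-24, 6)/g(48) = -3356/(1/(-3334)) + ((-12 + 6)/(-67 - 24))/(4 - 1/5*48) = -3356/(-1/3334) + (-6/(-91))/(4 - 48/5) = -3356*(-3334) + (-1/91*(-6))/(-28/5) = 11188904 + (6/91)*(-5/28) = 11188904 - 15/1274 = 14254663681/1274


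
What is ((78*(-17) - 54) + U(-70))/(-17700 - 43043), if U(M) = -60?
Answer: 1440/60743 ≈ 0.023706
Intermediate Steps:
((78*(-17) - 54) + U(-70))/(-17700 - 43043) = ((78*(-17) - 54) - 60)/(-17700 - 43043) = ((-1326 - 54) - 60)/(-60743) = (-1380 - 60)*(-1/60743) = -1440*(-1/60743) = 1440/60743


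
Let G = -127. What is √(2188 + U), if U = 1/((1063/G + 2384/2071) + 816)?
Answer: √99009562913188851971/212723167 ≈ 46.776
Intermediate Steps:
U = 263017/212723167 (U = 1/((1063/(-127) + 2384/2071) + 816) = 1/((1063*(-1/127) + 2384*(1/2071)) + 816) = 1/((-1063/127 + 2384/2071) + 816) = 1/(-1898705/263017 + 816) = 1/(212723167/263017) = 263017/212723167 ≈ 0.0012364)
√(2188 + U) = √(2188 + 263017/212723167) = √(465438552413/212723167) = √99009562913188851971/212723167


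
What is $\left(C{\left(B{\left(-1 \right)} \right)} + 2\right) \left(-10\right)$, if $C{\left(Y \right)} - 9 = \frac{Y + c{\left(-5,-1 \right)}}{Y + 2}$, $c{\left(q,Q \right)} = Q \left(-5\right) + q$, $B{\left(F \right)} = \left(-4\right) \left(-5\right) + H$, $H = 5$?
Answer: $- \frac{3220}{27} \approx -119.26$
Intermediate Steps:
$B{\left(F \right)} = 25$ ($B{\left(F \right)} = \left(-4\right) \left(-5\right) + 5 = 20 + 5 = 25$)
$c{\left(q,Q \right)} = q - 5 Q$ ($c{\left(q,Q \right)} = - 5 Q + q = q - 5 Q$)
$C{\left(Y \right)} = 9 + \frac{Y}{2 + Y}$ ($C{\left(Y \right)} = 9 + \frac{Y - 0}{Y + 2} = 9 + \frac{Y + \left(-5 + 5\right)}{2 + Y} = 9 + \frac{Y + 0}{2 + Y} = 9 + \frac{Y}{2 + Y}$)
$\left(C{\left(B{\left(-1 \right)} \right)} + 2\right) \left(-10\right) = \left(\frac{2 \left(9 + 5 \cdot 25\right)}{2 + 25} + 2\right) \left(-10\right) = \left(\frac{2 \left(9 + 125\right)}{27} + 2\right) \left(-10\right) = \left(2 \cdot \frac{1}{27} \cdot 134 + 2\right) \left(-10\right) = \left(\frac{268}{27} + 2\right) \left(-10\right) = \frac{322}{27} \left(-10\right) = - \frac{3220}{27}$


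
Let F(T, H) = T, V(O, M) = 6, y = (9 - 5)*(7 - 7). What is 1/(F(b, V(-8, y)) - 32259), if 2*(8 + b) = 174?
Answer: -1/32180 ≈ -3.1075e-5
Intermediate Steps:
b = 79 (b = -8 + (½)*174 = -8 + 87 = 79)
y = 0 (y = 4*0 = 0)
1/(F(b, V(-8, y)) - 32259) = 1/(79 - 32259) = 1/(-32180) = -1/32180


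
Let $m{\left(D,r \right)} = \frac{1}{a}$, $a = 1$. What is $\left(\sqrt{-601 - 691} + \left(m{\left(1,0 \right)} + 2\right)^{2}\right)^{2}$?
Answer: $-1211 + 36 i \sqrt{323} \approx -1211.0 + 647.0 i$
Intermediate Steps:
$m{\left(D,r \right)} = 1$ ($m{\left(D,r \right)} = 1^{-1} = 1$)
$\left(\sqrt{-601 - 691} + \left(m{\left(1,0 \right)} + 2\right)^{2}\right)^{2} = \left(\sqrt{-601 - 691} + \left(1 + 2\right)^{2}\right)^{2} = \left(\sqrt{-1292} + 3^{2}\right)^{2} = \left(2 i \sqrt{323} + 9\right)^{2} = \left(9 + 2 i \sqrt{323}\right)^{2}$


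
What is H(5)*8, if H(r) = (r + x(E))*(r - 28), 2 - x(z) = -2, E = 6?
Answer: -1656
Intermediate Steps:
x(z) = 4 (x(z) = 2 - 1*(-2) = 2 + 2 = 4)
H(r) = (-28 + r)*(4 + r) (H(r) = (r + 4)*(r - 28) = (4 + r)*(-28 + r) = (-28 + r)*(4 + r))
H(5)*8 = (-112 + 5² - 24*5)*8 = (-112 + 25 - 120)*8 = -207*8 = -1656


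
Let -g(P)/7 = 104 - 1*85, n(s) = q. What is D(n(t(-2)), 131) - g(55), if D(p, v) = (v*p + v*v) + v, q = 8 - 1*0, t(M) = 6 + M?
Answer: 18473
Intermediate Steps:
q = 8 (q = 8 + 0 = 8)
n(s) = 8
D(p, v) = v + v² + p*v (D(p, v) = (p*v + v²) + v = (v² + p*v) + v = v + v² + p*v)
g(P) = -133 (g(P) = -7*(104 - 1*85) = -7*(104 - 85) = -7*19 = -133)
D(n(t(-2)), 131) - g(55) = 131*(1 + 8 + 131) - 1*(-133) = 131*140 + 133 = 18340 + 133 = 18473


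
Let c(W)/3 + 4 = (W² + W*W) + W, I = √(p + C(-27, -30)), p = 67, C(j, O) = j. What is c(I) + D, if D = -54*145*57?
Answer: -446082 + 6*√10 ≈ -4.4606e+5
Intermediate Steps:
D = -446310 (D = -7830*57 = -446310)
I = 2*√10 (I = √(67 - 27) = √40 = 2*√10 ≈ 6.3246)
c(W) = -12 + 3*W + 6*W² (c(W) = -12 + 3*((W² + W*W) + W) = -12 + 3*((W² + W²) + W) = -12 + 3*(2*W² + W) = -12 + 3*(W + 2*W²) = -12 + (3*W + 6*W²) = -12 + 3*W + 6*W²)
c(I) + D = (-12 + 3*(2*√10) + 6*(2*√10)²) - 446310 = (-12 + 6*√10 + 6*40) - 446310 = (-12 + 6*√10 + 240) - 446310 = (228 + 6*√10) - 446310 = -446082 + 6*√10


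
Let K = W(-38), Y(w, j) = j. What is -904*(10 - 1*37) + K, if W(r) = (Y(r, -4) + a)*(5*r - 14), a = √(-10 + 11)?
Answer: 25020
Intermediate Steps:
a = 1 (a = √1 = 1)
W(r) = 42 - 15*r (W(r) = (-4 + 1)*(5*r - 14) = -3*(-14 + 5*r) = 42 - 15*r)
K = 612 (K = 42 - 15*(-38) = 42 + 570 = 612)
-904*(10 - 1*37) + K = -904*(10 - 1*37) + 612 = -904*(10 - 37) + 612 = -(-24408) + 612 = -904*(-27) + 612 = 24408 + 612 = 25020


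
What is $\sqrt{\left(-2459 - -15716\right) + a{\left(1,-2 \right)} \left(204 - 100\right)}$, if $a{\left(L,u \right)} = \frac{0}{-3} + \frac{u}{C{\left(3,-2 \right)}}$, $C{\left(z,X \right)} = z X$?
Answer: $\frac{5 \sqrt{4785}}{3} \approx 115.29$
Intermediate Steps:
$C{\left(z,X \right)} = X z$
$a{\left(L,u \right)} = - \frac{u}{6}$ ($a{\left(L,u \right)} = \frac{0}{-3} + \frac{u}{\left(-2\right) 3} = 0 \left(- \frac{1}{3}\right) + \frac{u}{-6} = 0 + u \left(- \frac{1}{6}\right) = 0 - \frac{u}{6} = - \frac{u}{6}$)
$\sqrt{\left(-2459 - -15716\right) + a{\left(1,-2 \right)} \left(204 - 100\right)} = \sqrt{\left(-2459 - -15716\right) + \left(- \frac{1}{6}\right) \left(-2\right) \left(204 - 100\right)} = \sqrt{\left(-2459 + 15716\right) + \frac{1}{3} \cdot 104} = \sqrt{13257 + \frac{104}{3}} = \sqrt{\frac{39875}{3}} = \frac{5 \sqrt{4785}}{3}$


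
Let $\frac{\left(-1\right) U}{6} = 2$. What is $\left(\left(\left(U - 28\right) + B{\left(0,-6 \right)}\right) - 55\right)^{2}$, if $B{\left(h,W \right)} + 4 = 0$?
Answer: $9801$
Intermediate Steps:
$U = -12$ ($U = \left(-6\right) 2 = -12$)
$B{\left(h,W \right)} = -4$ ($B{\left(h,W \right)} = -4 + 0 = -4$)
$\left(\left(\left(U - 28\right) + B{\left(0,-6 \right)}\right) - 55\right)^{2} = \left(\left(\left(-12 - 28\right) - 4\right) - 55\right)^{2} = \left(\left(-40 - 4\right) - 55\right)^{2} = \left(-44 - 55\right)^{2} = \left(-99\right)^{2} = 9801$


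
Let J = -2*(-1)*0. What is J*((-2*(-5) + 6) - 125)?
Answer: 0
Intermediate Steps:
J = 0 (J = 2*0 = 0)
J*((-2*(-5) + 6) - 125) = 0*((-2*(-5) + 6) - 125) = 0*((10 + 6) - 125) = 0*(16 - 125) = 0*(-109) = 0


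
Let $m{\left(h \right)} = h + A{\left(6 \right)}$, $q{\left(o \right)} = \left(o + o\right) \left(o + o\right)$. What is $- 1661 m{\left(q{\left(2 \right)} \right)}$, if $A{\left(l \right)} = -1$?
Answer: $-24915$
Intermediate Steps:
$q{\left(o \right)} = 4 o^{2}$ ($q{\left(o \right)} = 2 o 2 o = 4 o^{2}$)
$m{\left(h \right)} = -1 + h$ ($m{\left(h \right)} = h - 1 = -1 + h$)
$- 1661 m{\left(q{\left(2 \right)} \right)} = - 1661 \left(-1 + 4 \cdot 2^{2}\right) = - 1661 \left(-1 + 4 \cdot 4\right) = - 1661 \left(-1 + 16\right) = \left(-1661\right) 15 = -24915$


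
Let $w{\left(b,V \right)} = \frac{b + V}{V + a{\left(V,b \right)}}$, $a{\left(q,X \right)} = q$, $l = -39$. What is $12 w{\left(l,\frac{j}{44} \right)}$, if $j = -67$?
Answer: $\frac{10698}{67} \approx 159.67$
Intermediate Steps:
$w{\left(b,V \right)} = \frac{V + b}{2 V}$ ($w{\left(b,V \right)} = \frac{b + V}{V + V} = \frac{V + b}{2 V}$)
$12 w{\left(l,\frac{j}{44} \right)} = 12 \frac{- \frac{67}{44} - 39}{2 \left(- \frac{67}{44}\right)} = 12 \cdot \frac{1}{2} \left(- \frac{44}{67}\right) \left(- \frac{1783}{44}\right) = 12 \cdot \frac{1783}{134} = \frac{10698}{67}$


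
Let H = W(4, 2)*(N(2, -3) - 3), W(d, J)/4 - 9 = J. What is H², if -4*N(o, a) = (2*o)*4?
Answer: 94864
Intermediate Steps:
W(d, J) = 36 + 4*J
N(o, a) = -2*o (N(o, a) = -2*o*4/4 = -2*o)
H = -308 (H = (36 + 4*2)*(-2*2 - 3) = (36 + 8)*(-4 - 3) = 44*(-7) = -308)
H² = (-308)² = 94864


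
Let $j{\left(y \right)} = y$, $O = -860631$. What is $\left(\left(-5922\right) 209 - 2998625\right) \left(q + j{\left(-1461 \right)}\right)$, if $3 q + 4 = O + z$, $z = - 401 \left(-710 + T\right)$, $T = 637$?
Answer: $\frac{3540485765635}{3} \approx 1.1802 \cdot 10^{12}$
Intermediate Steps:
$z = 29273$ ($z = - 401 \left(-710 + 637\right) = \left(-401\right) \left(-73\right) = 29273$)
$q = - \frac{831362}{3}$ ($q = - \frac{4}{3} + \frac{-860631 + 29273}{3} = - \frac{4}{3} + \frac{1}{3} \left(-831358\right) = - \frac{4}{3} - \frac{831358}{3} = - \frac{831362}{3} \approx -2.7712 \cdot 10^{5}$)
$\left(\left(-5922\right) 209 - 2998625\right) \left(q + j{\left(-1461 \right)}\right) = \left(\left(-5922\right) 209 - 2998625\right) \left(- \frac{831362}{3} - 1461\right) = \left(-1237698 - 2998625\right) \left(- \frac{835745}{3}\right) = \left(-4236323\right) \left(- \frac{835745}{3}\right) = \frac{3540485765635}{3}$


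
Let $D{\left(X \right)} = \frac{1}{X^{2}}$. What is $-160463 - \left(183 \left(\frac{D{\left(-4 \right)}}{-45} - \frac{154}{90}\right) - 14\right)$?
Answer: $- \frac{12810849}{80} \approx -1.6014 \cdot 10^{5}$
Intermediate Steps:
$D{\left(X \right)} = \frac{1}{X^{2}}$
$-160463 - \left(183 \left(\frac{D{\left(-4 \right)}}{-45} - \frac{154}{90}\right) - 14\right) = -160463 - \left(183 \left(\frac{1}{16 \left(-45\right)} - \frac{154}{90}\right) - 14\right) = -160463 - \left(183 \left(\frac{1}{16} \left(- \frac{1}{45}\right) - \frac{77}{45}\right) - 14\right) = -160463 - \left(183 \left(- \frac{1}{720} - \frac{77}{45}\right) - 14\right) = -160463 - \left(183 \left(- \frac{137}{80}\right) - 14\right) = -160463 - \left(- \frac{25071}{80} - 14\right) = -160463 - - \frac{26191}{80} = -160463 + \frac{26191}{80} = - \frac{12810849}{80}$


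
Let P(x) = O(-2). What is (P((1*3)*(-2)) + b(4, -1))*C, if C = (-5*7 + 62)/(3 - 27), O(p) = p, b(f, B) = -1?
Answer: 27/8 ≈ 3.3750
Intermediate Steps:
P(x) = -2
C = -9/8 (C = (-35 + 62)/(-24) = 27*(-1/24) = -9/8 ≈ -1.1250)
(P((1*3)*(-2)) + b(4, -1))*C = (-2 - 1)*(-9/8) = -3*(-9/8) = 27/8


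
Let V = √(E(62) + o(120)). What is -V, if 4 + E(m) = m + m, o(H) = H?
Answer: -4*√15 ≈ -15.492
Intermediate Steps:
E(m) = -4 + 2*m (E(m) = -4 + (m + m) = -4 + 2*m)
V = 4*√15 (V = √((-4 + 2*62) + 120) = √((-4 + 124) + 120) = √(120 + 120) = √240 = 4*√15 ≈ 15.492)
-V = -4*√15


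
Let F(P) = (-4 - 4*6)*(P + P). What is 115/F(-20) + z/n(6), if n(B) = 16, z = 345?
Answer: 4853/224 ≈ 21.665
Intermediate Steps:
F(P) = -56*P (F(P) = (-4 - 24)*(2*P) = -56*P)
115/F(-20) + z/n(6) = 115/((-56*(-20))) + 345/16 = 115/1120 + 345*(1/16) = 115*(1/1120) + 345/16 = 23/224 + 345/16 = 4853/224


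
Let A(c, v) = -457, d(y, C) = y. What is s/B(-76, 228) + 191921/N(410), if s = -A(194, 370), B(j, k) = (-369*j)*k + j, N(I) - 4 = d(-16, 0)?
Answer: -153391802999/9590934 ≈ -15993.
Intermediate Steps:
N(I) = -12 (N(I) = 4 - 16 = -12)
B(j, k) = j - 369*j*k (B(j, k) = -369*j*k + j = j - 369*j*k)
s = 457 (s = -1*(-457) = 457)
s/B(-76, 228) + 191921/N(410) = 457/((-76*(1 - 369*228))) + 191921/(-12) = 457/((-76*(1 - 84132))) + 191921*(-1/12) = 457/((-76*(-84131))) - 191921/12 = 457/6393956 - 191921/12 = -153391802999/9590934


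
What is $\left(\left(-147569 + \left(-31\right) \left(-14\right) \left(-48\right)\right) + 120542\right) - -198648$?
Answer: $150789$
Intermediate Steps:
$\left(\left(-147569 + \left(-31\right) \left(-14\right) \left(-48\right)\right) + 120542\right) - -198648 = \left(\left(-147569 + 434 \left(-48\right)\right) + 120542\right) + 198648 = \left(\left(-147569 - 20832\right) + 120542\right) + 198648 = \left(-168401 + 120542\right) + 198648 = -47859 + 198648 = 150789$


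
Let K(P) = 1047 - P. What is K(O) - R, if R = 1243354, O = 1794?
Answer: -1244101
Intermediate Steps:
K(O) - R = (1047 - 1*1794) - 1*1243354 = (1047 - 1794) - 1243354 = -747 - 1243354 = -1244101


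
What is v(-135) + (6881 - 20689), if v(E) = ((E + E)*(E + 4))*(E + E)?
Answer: -9563708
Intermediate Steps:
v(E) = 4*E²*(4 + E) (v(E) = ((2*E)*(4 + E))*(2*E) = (2*E*(4 + E))*(2*E) = 4*E²*(4 + E))
v(-135) + (6881 - 20689) = 4*(-135)²*(4 - 135) + (6881 - 20689) = 4*18225*(-131) - 13808 = -9549900 - 13808 = -9563708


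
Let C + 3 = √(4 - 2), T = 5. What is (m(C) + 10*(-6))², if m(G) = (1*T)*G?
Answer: 5675 - 750*√2 ≈ 4614.3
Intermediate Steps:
C = -3 + √2 (C = -3 + √(4 - 2) = -3 + √2 ≈ -1.5858)
m(G) = 5*G (m(G) = (1*5)*G = 5*G)
(m(C) + 10*(-6))² = (5*(-3 + √2) + 10*(-6))² = ((-15 + 5*√2) - 60)² = (-75 + 5*√2)²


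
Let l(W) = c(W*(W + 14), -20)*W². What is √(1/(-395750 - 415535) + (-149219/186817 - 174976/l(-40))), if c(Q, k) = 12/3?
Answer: I*√2585499166961260128535534/303123659690 ≈ 5.3046*I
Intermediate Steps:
c(Q, k) = 4 (c(Q, k) = 12*(⅓) = 4)
l(W) = 4*W²
√(1/(-395750 - 415535) + (-149219/186817 - 174976/l(-40))) = √(1/(-395750 - 415535) + (-149219/186817 - 174976/(4*(-40)²))) = √(1/(-811285) + (-149219*1/186817 - 174976/(4*1600))) = √(-1/811285 + (-149219/186817 - 174976/6400)) = √(-1/811285 + (-149219/186817 - 174976*1/6400)) = √(-1/811285 + (-149219/186817 - 1367/50)) = √(-1/811285 - 262839789/9340850) = √(-42647597511943/1515618298450) = I*√2585499166961260128535534/303123659690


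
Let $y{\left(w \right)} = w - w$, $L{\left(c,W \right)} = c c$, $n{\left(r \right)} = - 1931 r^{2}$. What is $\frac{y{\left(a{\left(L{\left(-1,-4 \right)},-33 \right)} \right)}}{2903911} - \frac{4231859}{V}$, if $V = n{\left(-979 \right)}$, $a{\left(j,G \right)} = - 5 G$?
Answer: $\frac{4231859}{1850749571} \approx 0.0022866$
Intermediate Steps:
$L{\left(c,W \right)} = c^{2}$
$y{\left(w \right)} = 0$
$V = -1850749571$ ($V = - 1931 \left(-979\right)^{2} = \left(-1931\right) 958441 = -1850749571$)
$\frac{y{\left(a{\left(L{\left(-1,-4 \right)},-33 \right)} \right)}}{2903911} - \frac{4231859}{V} = \frac{0}{2903911} - \frac{4231859}{-1850749571} = 0 \cdot \frac{1}{2903911} - - \frac{4231859}{1850749571} = 0 + \frac{4231859}{1850749571} = \frac{4231859}{1850749571}$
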